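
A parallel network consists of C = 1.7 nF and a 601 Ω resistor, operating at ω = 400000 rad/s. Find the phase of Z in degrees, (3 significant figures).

-22.2°

X_C = 1/(ωC) = 1470 Ω
Parallel: admittances add. Y = 1/R + jωC
Y = (0.00166 + j0.000680) S
|Y| = 0.00180 S → |Z| = 1/|Y| = 556 Ω, ∠Z = −∠Y = -22.2°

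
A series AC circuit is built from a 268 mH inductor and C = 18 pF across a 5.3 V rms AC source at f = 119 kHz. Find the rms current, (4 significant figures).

ω = 2πf = 747700 rad/s
X_L = ωL = 200400 Ω
X_C = 1/(ωC) = 74300 Ω
Net reactance X = X_L − X_C = 126100 Ω
Z = j126100 Ω
|Z| = √(0² + 126100²) = 126100 Ω
I = V/|Z| = 5.3/126100 = 42.04 μA

42.04 μA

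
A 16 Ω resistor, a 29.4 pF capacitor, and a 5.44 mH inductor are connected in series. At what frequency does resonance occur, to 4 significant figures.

ω₀ = 1/√(LC) = 1/√(0.00544 × 2.94e-11) = 2.501e+06 rad/s
f₀ = ω₀/(2π) = 398.0 kHz

398.0 kHz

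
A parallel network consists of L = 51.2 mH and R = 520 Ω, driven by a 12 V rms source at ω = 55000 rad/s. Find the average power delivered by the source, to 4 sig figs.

276.9 mW

X_L = ωL = 2816 Ω
Parallel: admittances add. Y = 1/R + 1/(jωL)
Y = (0.001923 − j0.0003551) S
|Y| = 0.001956 S → |Z| = 1/|Y| = 511.4 Ω, ∠Z = −∠Y = 10.46°
I = V/|Z| = 23.47 mA
P = VI cos φ = 12 × 0.02347 × cos(10.46°) = 276.9 mW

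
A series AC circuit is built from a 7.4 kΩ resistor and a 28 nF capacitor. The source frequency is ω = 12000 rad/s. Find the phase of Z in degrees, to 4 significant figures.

-21.91°

X_C = 1/(ωC) = 2976 Ω
Z = 7400 − j2976 Ω
|Z| = √(7400² + 2976²) = 7976 Ω
∠Z = arctan(-2976/7400) = -21.91°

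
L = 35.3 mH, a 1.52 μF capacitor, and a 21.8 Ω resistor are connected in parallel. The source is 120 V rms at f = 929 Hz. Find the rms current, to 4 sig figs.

ω = 2πf = 5837 rad/s
X_L = ωL = 206.0 Ω
X_C = 1/(ωC) = 112.7 Ω
Parallel: admittances add. Y = 1/R + 1/(jωL) + jωC
Y = (0.04587 + j0.004019) S
|Y| = 0.04605 S → |Z| = 1/|Y| = 21.72 Ω, ∠Z = −∠Y = -5.007°
I = V/|Z| = 120/21.72 = 5.526 A

5.526 A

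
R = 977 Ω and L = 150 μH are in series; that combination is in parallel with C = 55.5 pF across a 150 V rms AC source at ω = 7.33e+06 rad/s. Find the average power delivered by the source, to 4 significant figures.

X_L = ωL = 1100 Ω
X_C = 1/(ωC) = 2458 Ω
Branch 1 (R+jX_L): Z₁ = 977.0 + j1100 Ω, |Z₁| = 1471 Ω
Branch 2 (−jX_C): Z₂ = −j2458 Ω
Parallel: Z = Z₁Z₂/(Z₁+Z₂), |Z| = 2161 Ω, ∠Z = 12.66°
I = V/|Z| = 69.43 mA
P = VI cos φ = 150 × 0.06943 × cos(12.66°) = 10.16 W

10.16 W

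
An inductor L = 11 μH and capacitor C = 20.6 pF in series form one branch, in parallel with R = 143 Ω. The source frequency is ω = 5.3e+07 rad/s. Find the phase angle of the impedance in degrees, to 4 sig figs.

X_L = ωL = 583.0 Ω
X_C = 1/(ωC) = 915.9 Ω
Branch 1: Z₁ = R = 143.0 Ω
Branch 2 (series LC): Z₂ = j(X_L − X_C) = −j332.9 Ω
Parallel: Z = Z₁Z₂/(Z₁+Z₂), |Z| = 131.4 Ω, ∠Z = -23.25°

-23.25°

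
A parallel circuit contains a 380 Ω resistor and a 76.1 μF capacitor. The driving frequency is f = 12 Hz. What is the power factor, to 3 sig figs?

ω = 2πf = 75.40 rad/s
X_C = 1/(ωC) = 174 Ω
Parallel: admittances add. Y = 1/R + jωC
Y = (0.00263 + j0.00574) S
|Y| = 0.00631 S → |Z| = 1/|Y| = 158 Ω, ∠Z = −∠Y = -65.4°
cos φ = cos(-65.4°) = 0.417

0.417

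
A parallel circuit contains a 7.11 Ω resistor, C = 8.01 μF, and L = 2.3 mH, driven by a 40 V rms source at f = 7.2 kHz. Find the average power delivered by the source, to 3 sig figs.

225 W

ω = 2πf = 45240 rad/s
X_L = ωL = 104 Ω
X_C = 1/(ωC) = 2.76 Ω
Parallel: admittances add. Y = 1/R + 1/(jωL) + jωC
Y = (0.141 + j0.353) S
|Y| = 0.380 S → |Z| = 1/|Y| = 2.63 Ω, ∠Z = −∠Y = -68.3°
I = V/|Z| = 15.2 A
P = VI cos φ = 40 × 15.2 × cos(-68.3°) = 225 W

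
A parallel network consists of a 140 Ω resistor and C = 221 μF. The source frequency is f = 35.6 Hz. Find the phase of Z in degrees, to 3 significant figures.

-81.8°

ω = 2πf = 223.7 rad/s
X_C = 1/(ωC) = 20.2 Ω
Parallel: admittances add. Y = 1/R + jωC
Y = (0.00714 + j0.0494) S
|Y| = 0.0499 S → |Z| = 1/|Y| = 20.0 Ω, ∠Z = −∠Y = -81.8°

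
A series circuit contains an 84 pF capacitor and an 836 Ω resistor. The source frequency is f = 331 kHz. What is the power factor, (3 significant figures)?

ω = 2πf = 2.08e+06 rad/s
X_C = 1/(ωC) = 5720 Ω
Z = 836 − j5720 Ω
|Z| = √(836² + 5720²) = 5780 Ω
∠Z = arctan(-5720/836) = -81.7°
cos φ = cos(-81.7°) = 0.145

0.145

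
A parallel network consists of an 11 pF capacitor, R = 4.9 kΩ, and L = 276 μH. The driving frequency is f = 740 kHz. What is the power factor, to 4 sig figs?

ω = 2πf = 4.65e+06 rad/s
X_L = ωL = 1283 Ω
X_C = 1/(ωC) = 19550 Ω
Parallel: admittances add. Y = 1/R + 1/(jωL) + jωC
Y = (0.0002041 − j0.0007281) S
|Y| = 0.0007562 S → |Z| = 1/|Y| = 1322 Ω, ∠Z = −∠Y = 74.34°
cos φ = cos(74.34°) = 0.2699

0.2699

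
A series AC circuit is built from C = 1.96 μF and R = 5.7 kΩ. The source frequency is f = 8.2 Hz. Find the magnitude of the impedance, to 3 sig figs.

ω = 2πf = 51.52 rad/s
X_C = 1/(ωC) = 9900 Ω
Z = 5700 − j9900 Ω
|Z| = √(5700² + 9900²) = 11400 Ω

11400 Ω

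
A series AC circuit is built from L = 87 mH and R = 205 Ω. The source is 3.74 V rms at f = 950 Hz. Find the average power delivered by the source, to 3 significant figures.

9.20 mW

ω = 2πf = 5969 rad/s
X_L = ωL = 519 Ω
Z = 205 + j519 Ω
|Z| = √(205² + 519²) = 558 Ω
∠Z = arctan(519/205) = 68.5°
I = V/|Z| = 6.70 mA
P = VI cos φ = 3.74 × 0.00670 × cos(68.5°) = 9.20 mW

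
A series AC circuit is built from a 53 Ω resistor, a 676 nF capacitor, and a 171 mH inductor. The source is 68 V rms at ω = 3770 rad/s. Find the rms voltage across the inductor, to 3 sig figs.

170 V

X_L = ωL = 645 Ω
X_C = 1/(ωC) = 392 Ω
Net reactance X = X_L − X_C = 252 Ω
Z = 53.0 + j252 Ω
|Z| = √(53.0² + 252²) = 258 Ω
I = V/|Z| = 264 mA
V_L = I·|Z_L| = 0.264 × 645 = 170 V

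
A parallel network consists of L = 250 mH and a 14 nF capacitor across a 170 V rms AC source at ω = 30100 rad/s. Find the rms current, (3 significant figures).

49.0 mA

X_L = ωL = 7520 Ω
X_C = 1/(ωC) = 2370 Ω
Parallel: admittances add. Y = 1/(jωL) + jωC
Y = (0 + j0.000289) S
|Y| = 0.000289 S → |Z| = 1/|Y| = 3470 Ω, ∠Z = −∠Y = -90.0°
I = V/|Z| = 170/3470 = 49.0 mA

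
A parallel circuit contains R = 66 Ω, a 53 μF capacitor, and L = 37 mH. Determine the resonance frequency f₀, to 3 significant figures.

ω₀ = 1/√(LC) = 1/√(0.037 × 5.3e-05) = 714.1 rad/s
f₀ = ω₀/(2π) = 114 Hz

114 Hz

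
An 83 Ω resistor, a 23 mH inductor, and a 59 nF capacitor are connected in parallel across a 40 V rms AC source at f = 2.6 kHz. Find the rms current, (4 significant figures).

ω = 2πf = 16340 rad/s
X_L = ωL = 375.7 Ω
X_C = 1/(ωC) = 1038 Ω
Parallel: admittances add. Y = 1/R + 1/(jωL) + jωC
Y = (0.01205 − j0.001698) S
|Y| = 0.01217 S → |Z| = 1/|Y| = 82.19 Ω, ∠Z = −∠Y = 8.020°
I = V/|Z| = 40/82.19 = 486.7 mA

486.7 mA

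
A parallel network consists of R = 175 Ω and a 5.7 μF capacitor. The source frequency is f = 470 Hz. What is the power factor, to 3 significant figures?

0.321

ω = 2πf = 2953 rad/s
X_C = 1/(ωC) = 59.4 Ω
Parallel: admittances add. Y = 1/R + jωC
Y = (0.00571 + j0.0168) S
|Y| = 0.0178 S → |Z| = 1/|Y| = 56.3 Ω, ∠Z = −∠Y = -71.2°
cos φ = cos(-71.2°) = 0.321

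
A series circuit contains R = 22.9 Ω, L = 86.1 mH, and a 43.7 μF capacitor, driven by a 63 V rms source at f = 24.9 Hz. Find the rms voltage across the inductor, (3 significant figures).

6.30 V

ω = 2πf = 156.5 rad/s
X_L = ωL = 13.5 Ω
X_C = 1/(ωC) = 146 Ω
Net reactance X = X_L − X_C = -133 Ω
Z = 22.9 − j133 Ω
|Z| = √(22.9² + 133²) = 135 Ω
I = V/|Z| = 468 mA
V_L = I·|Z_L| = 0.468 × 13.5 = 6.30 V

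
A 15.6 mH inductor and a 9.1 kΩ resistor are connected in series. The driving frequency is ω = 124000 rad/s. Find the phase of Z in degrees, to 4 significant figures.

12.00°

X_L = ωL = 1934 Ω
Z = 9100 + j1934 Ω
|Z| = √(9100² + 1934²) = 9303 Ω
∠Z = arctan(1934/9100) = 12.00°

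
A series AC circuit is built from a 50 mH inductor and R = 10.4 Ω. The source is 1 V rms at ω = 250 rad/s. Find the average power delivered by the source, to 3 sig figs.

39.3 mW

X_L = ωL = 12.5 Ω
Z = 10.4 + j12.5 Ω
|Z| = √(10.4² + 12.5²) = 16.3 Ω
∠Z = arctan(12.5/10.4) = 50.2°
I = V/|Z| = 61.5 mA
P = VI cos φ = 1 × 0.0615 × cos(50.2°) = 39.3 mW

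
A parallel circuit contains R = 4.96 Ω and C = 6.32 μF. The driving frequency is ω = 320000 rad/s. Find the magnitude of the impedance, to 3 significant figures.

X_C = 1/(ωC) = 0.494 Ω
Parallel: admittances add. Y = 1/R + jωC
Y = (0.202 + j2.02) S
|Y| = 2.03 S → |Z| = 1/|Y| = 0.492 Ω, ∠Z = −∠Y = -84.3°

0.492 Ω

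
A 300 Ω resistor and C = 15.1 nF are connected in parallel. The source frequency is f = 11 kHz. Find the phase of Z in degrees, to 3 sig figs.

-17.4°

ω = 2πf = 69120 rad/s
X_C = 1/(ωC) = 958 Ω
Parallel: admittances add. Y = 1/R + jωC
Y = (0.00333 + j0.00104) S
|Y| = 0.00349 S → |Z| = 1/|Y| = 286 Ω, ∠Z = −∠Y = -17.4°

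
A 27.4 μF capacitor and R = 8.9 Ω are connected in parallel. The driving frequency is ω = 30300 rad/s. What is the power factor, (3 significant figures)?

X_C = 1/(ωC) = 1.20 Ω
Parallel: admittances add. Y = 1/R + jωC
Y = (0.112 + j0.830) S
|Y| = 0.838 S → |Z| = 1/|Y| = 1.19 Ω, ∠Z = −∠Y = -82.3°
cos φ = cos(-82.3°) = 0.134

0.134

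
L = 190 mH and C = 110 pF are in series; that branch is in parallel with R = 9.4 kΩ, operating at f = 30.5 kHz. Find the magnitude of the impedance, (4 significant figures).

ω = 2πf = 191600 rad/s
X_L = ωL = 36410 Ω
X_C = 1/(ωC) = 47440 Ω
Branch 1: Z₁ = R = 9400 Ω
Branch 2 (series LC): Z₂ = j(X_L − X_C) = −j11030 Ω
Parallel: Z = Z₁Z₂/(Z₁+Z₂), |Z| = 7154 Ω, ∠Z = -40.45°

7154 Ω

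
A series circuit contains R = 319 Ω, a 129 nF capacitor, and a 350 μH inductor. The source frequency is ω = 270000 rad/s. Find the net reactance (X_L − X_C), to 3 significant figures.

X_L = ωL = 94.5 Ω
X_C = 1/(ωC) = 28.7 Ω
X = 94.5 − 28.7 = 65.8 Ω

65.8 Ω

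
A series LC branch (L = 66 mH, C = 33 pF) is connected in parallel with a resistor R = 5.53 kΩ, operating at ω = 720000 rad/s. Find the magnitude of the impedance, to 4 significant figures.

3875 Ω

X_L = ωL = 47520 Ω
X_C = 1/(ωC) = 42090 Ω
Branch 1: Z₁ = R = 5530 Ω
Branch 2 (series LC): Z₂ = j(X_L − X_C) = j5432 Ω
Parallel: Z = Z₁Z₂/(Z₁+Z₂), |Z| = 3875 Ω, ∠Z = 45.51°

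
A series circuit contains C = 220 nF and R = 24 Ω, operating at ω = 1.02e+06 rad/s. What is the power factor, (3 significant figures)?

X_C = 1/(ωC) = 4.46 Ω
Z = 24.0 − j4.46 Ω
|Z| = √(24.0² + 4.46²) = 24.4 Ω
∠Z = arctan(-4.46/24.0) = -10.5°
cos φ = cos(-10.5°) = 0.983

0.983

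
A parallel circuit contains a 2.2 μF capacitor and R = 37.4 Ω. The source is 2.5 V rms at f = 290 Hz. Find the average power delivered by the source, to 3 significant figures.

167 mW

ω = 2πf = 1822 rad/s
X_C = 1/(ωC) = 249 Ω
Parallel: admittances add. Y = 1/R + jωC
Y = (0.0267 + j0.00401) S
|Y| = 0.0270 S → |Z| = 1/|Y| = 37.0 Ω, ∠Z = −∠Y = -8.53°
I = V/|Z| = 67.6 mA
P = VI cos φ = 2.5 × 0.0676 × cos(-8.53°) = 167 mW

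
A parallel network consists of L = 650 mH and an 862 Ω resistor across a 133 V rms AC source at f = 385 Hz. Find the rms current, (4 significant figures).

176.0 mA

ω = 2πf = 2419 rad/s
X_L = ωL = 1572 Ω
Parallel: admittances add. Y = 1/R + 1/(jωL)
Y = (0.001160 − j0.0006360) S
|Y| = 0.001323 S → |Z| = 1/|Y| = 755.9 Ω, ∠Z = −∠Y = 28.73°
I = V/|Z| = 133/755.9 = 176.0 mA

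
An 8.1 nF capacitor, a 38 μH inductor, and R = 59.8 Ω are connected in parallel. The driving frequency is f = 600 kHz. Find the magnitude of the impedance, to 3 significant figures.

34.6 Ω

ω = 2πf = 3.77e+06 rad/s
X_L = ωL = 143 Ω
X_C = 1/(ωC) = 32.7 Ω
Parallel: admittances add. Y = 1/R + 1/(jωL) + jωC
Y = (0.0167 + j0.0236) S
|Y| = 0.0289 S → |Z| = 1/|Y| = 34.6 Ω, ∠Z = −∠Y = -54.6°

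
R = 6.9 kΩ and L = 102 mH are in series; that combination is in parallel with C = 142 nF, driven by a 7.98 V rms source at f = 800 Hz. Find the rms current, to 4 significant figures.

ω = 2πf = 5027 rad/s
X_L = ωL = 512.7 Ω
X_C = 1/(ωC) = 1401 Ω
Branch 1 (R+jX_L): Z₁ = 6900 + j512.7 Ω, |Z₁| = 6919 Ω
Branch 2 (−jX_C): Z₂ = −j1401 Ω
Parallel: Z = Z₁Z₂/(Z₁+Z₂), |Z| = 1393 Ω, ∠Z = -78.41°
I = V/|Z| = 7.98/1393 = 5.727 mA

5.727 mA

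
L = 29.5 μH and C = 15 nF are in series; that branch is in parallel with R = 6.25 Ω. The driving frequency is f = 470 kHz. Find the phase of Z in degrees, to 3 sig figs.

ω = 2πf = 2.953e+06 rad/s
X_L = ωL = 87.1 Ω
X_C = 1/(ωC) = 22.6 Ω
Branch 1: Z₁ = R = 6.25 Ω
Branch 2 (series LC): Z₂ = j(X_L − X_C) = j64.5 Ω
Parallel: Z = Z₁Z₂/(Z₁+Z₂), |Z| = 6.22 Ω, ∠Z = 5.53°

5.53°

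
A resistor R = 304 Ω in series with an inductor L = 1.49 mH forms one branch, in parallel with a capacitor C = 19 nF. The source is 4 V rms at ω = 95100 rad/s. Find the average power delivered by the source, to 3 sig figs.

X_L = ωL = 142 Ω
X_C = 1/(ωC) = 553 Ω
Branch 1 (R+jX_L): Z₁ = 304 + j142 Ω, |Z₁| = 335 Ω
Branch 2 (−jX_C): Z₂ = −j553 Ω
Parallel: Z = Z₁Z₂/(Z₁+Z₂), |Z| = 363 Ω, ∠Z = -11.4°
I = V/|Z| = 11.0 mA
P = VI cos φ = 4 × 0.0110 × cos(-11.4°) = 43.2 mW

43.2 mW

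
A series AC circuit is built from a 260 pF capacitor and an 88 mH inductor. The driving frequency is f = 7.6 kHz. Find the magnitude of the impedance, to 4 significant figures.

76340 Ω

ω = 2πf = 47750 rad/s
X_L = ωL = 4202 Ω
X_C = 1/(ωC) = 80540 Ω
Net reactance X = X_L − X_C = -76340 Ω
Z = − j76340 Ω
|Z| = √(0² + 76340²) = 76340 Ω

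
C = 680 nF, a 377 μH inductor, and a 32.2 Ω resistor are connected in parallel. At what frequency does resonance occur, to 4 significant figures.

9.940 kHz

ω₀ = 1/√(LC) = 1/√(0.000377 × 6.8e-07) = 62460 rad/s
f₀ = ω₀/(2π) = 9.940 kHz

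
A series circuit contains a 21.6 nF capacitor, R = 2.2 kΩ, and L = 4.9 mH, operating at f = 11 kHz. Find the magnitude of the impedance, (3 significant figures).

ω = 2πf = 69120 rad/s
X_L = ωL = 339 Ω
X_C = 1/(ωC) = 670 Ω
Net reactance X = X_L − X_C = -331 Ω
Z = 2200 − j331 Ω
|Z| = √(2200² + 331²) = 2220 Ω

2220 Ω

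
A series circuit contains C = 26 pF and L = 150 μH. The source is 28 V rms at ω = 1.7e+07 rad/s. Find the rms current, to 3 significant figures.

97.4 mA

X_L = ωL = 2550 Ω
X_C = 1/(ωC) = 2260 Ω
Net reactance X = X_L − X_C = 288 Ω
Z = j288 Ω
|Z| = √(0² + 288²) = 288 Ω
I = V/|Z| = 28/288 = 97.4 mA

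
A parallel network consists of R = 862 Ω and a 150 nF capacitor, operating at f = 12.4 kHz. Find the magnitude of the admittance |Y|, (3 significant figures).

ω = 2πf = 77910 rad/s
X_C = 1/(ωC) = 85.6 Ω
Parallel: admittances add. Y = 1/R + jωC
Y = (0.00116 + j0.0117) S
|Y| = 0.0117 S → |Z| = 1/|Y| = 85.1 Ω, ∠Z = −∠Y = -84.3°

11.7 mS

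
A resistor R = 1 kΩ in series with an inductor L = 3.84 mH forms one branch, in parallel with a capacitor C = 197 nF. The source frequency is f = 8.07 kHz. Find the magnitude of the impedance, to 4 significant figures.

ω = 2πf = 50710 rad/s
X_L = ωL = 194.7 Ω
X_C = 1/(ωC) = 100.1 Ω
Branch 1 (R+jX_L): Z₁ = 1000 + j194.7 Ω, |Z₁| = 1019 Ω
Branch 2 (−jX_C): Z₂ = −j100.1 Ω
Parallel: Z = Z₁Z₂/(Z₁+Z₂), |Z| = 101.5 Ω, ∠Z = -84.39°

101.5 Ω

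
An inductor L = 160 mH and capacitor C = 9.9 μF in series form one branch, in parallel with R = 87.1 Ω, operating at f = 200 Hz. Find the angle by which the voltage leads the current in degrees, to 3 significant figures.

ω = 2πf = 1257 rad/s
X_L = ωL = 201 Ω
X_C = 1/(ωC) = 80.4 Ω
Branch 1: Z₁ = R = 87.1 Ω
Branch 2 (series LC): Z₂ = j(X_L − X_C) = j121 Ω
Parallel: Z = Z₁Z₂/(Z₁+Z₂), |Z| = 70.6 Ω, ∠Z = 35.8°

35.8°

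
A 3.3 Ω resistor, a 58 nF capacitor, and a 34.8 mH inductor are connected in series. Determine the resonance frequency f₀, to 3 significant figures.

3.54 kHz

ω₀ = 1/√(LC) = 1/√(0.0348 × 5.8e-08) = 22260 rad/s
f₀ = ω₀/(2π) = 3.54 kHz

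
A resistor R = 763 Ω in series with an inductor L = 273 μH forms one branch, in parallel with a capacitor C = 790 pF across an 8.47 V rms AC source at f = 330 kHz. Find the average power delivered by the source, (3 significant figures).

ω = 2πf = 2.073e+06 rad/s
X_L = ωL = 566 Ω
X_C = 1/(ωC) = 610 Ω
Branch 1 (R+jX_L): Z₁ = 763 + j566 Ω, |Z₁| = 950 Ω
Branch 2 (−jX_C): Z₂ = −j610 Ω
Parallel: Z = Z₁Z₂/(Z₁+Z₂), |Z| = 759 Ω, ∠Z = -50.1°
I = V/|Z| = 11.2 mA
P = VI cos φ = 8.47 × 0.0112 × cos(-50.1°) = 60.6 mW

60.6 mW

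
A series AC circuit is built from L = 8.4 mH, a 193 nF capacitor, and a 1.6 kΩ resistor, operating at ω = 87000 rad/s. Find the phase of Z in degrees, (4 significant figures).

22.76°

X_L = ωL = 730.8 Ω
X_C = 1/(ωC) = 59.56 Ω
Net reactance X = X_L − X_C = 671.2 Ω
Z = 1600 + j671.2 Ω
|Z| = √(1600² + 671.2²) = 1735 Ω
∠Z = arctan(671.2/1600) = 22.76°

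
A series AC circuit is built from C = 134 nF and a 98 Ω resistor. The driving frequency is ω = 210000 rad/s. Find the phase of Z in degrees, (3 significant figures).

X_C = 1/(ωC) = 35.5 Ω
Z = 98.0 − j35.5 Ω
|Z| = √(98.0² + 35.5²) = 104 Ω
∠Z = arctan(-35.5/98.0) = -19.9°

-19.9°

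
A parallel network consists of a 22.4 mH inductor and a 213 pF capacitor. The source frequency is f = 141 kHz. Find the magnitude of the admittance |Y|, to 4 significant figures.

ω = 2πf = 885900 rad/s
X_L = ωL = 19840 Ω
X_C = 1/(ωC) = 5299 Ω
Parallel: admittances add. Y = 1/(jωL) + jωC
Y = (0 + j0.0001383) S
|Y| = 0.0001383 S → |Z| = 1/|Y| = 7230 Ω, ∠Z = −∠Y = -90.00°

138.3 μS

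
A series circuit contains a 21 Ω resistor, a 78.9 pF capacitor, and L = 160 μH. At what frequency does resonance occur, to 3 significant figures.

ω₀ = 1/√(LC) = 1/√(0.00016 × 7.89e-11) = 8.9e+06 rad/s
f₀ = ω₀/(2π) = 1.42 MHz

1.42 MHz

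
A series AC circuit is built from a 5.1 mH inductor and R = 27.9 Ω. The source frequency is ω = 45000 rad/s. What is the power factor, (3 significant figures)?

0.121

X_L = ωL = 230 Ω
Z = 27.9 + j230 Ω
|Z| = √(27.9² + 230²) = 231 Ω
∠Z = arctan(230/27.9) = 83.1°
cos φ = cos(83.1°) = 0.121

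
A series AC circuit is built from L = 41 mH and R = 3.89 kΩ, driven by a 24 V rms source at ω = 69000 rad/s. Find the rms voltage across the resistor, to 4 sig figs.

X_L = ωL = 2829 Ω
Z = 3890 + j2829 Ω
|Z| = √(3890² + 2829²) = 4810 Ω
I = V/|Z| = 4.990 mA
V_R = I·|Z_R| = 0.004990 × 3890 = 19.41 V

19.41 V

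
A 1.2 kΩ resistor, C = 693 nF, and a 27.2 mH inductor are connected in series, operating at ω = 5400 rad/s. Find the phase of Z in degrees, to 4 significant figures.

X_L = ωL = 146.9 Ω
X_C = 1/(ωC) = 267.2 Ω
Net reactance X = X_L − X_C = -120.3 Ω
Z = 1200 − j120.3 Ω
|Z| = √(1200² + 120.3²) = 1206 Ω
∠Z = arctan(-120.3/1200) = -5.727°

-5.727°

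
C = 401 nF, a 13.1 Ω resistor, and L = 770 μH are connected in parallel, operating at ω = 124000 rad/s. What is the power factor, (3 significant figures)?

X_L = ωL = 95.5 Ω
X_C = 1/(ωC) = 20.1 Ω
Parallel: admittances add. Y = 1/R + 1/(jωL) + jωC
Y = (0.0763 + j0.0393) S
|Y| = 0.0858 S → |Z| = 1/|Y| = 11.7 Ω, ∠Z = −∠Y = -27.2°
cos φ = cos(-27.2°) = 0.889

0.889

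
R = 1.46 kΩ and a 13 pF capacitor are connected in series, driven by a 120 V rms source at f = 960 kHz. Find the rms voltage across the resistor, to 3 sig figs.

13.6 V

ω = 2πf = 6.032e+06 rad/s
X_C = 1/(ωC) = 12800 Ω
Z = 1460 − j12800 Ω
|Z| = √(1460² + 12800²) = 12800 Ω
I = V/|Z| = 9.35 mA
V_R = I·|Z_R| = 0.00935 × 1460 = 13.6 V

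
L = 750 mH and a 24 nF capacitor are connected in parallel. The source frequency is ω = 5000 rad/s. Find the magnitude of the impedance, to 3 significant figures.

6820 Ω

X_L = ωL = 3750 Ω
X_C = 1/(ωC) = 8330 Ω
Parallel: admittances add. Y = 1/(jωL) + jωC
Y = (0 − j0.000147) S
|Y| = 0.000147 S → |Z| = 1/|Y| = 6820 Ω, ∠Z = −∠Y = 90.0°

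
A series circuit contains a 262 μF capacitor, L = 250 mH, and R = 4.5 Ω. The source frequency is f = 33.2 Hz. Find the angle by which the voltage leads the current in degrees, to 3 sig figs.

ω = 2πf = 208.6 rad/s
X_L = ωL = 52.2 Ω
X_C = 1/(ωC) = 18.3 Ω
Net reactance X = X_L − X_C = 33.9 Ω
Z = 4.50 + j33.9 Ω
|Z| = √(4.50² + 33.9²) = 34.2 Ω
∠Z = arctan(33.9/4.50) = 82.4°

82.4°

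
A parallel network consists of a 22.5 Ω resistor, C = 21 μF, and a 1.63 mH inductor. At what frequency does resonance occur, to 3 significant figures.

860 Hz

ω₀ = 1/√(LC) = 1/√(0.00163 × 2.1e-05) = 5405 rad/s
f₀ = ω₀/(2π) = 860 Hz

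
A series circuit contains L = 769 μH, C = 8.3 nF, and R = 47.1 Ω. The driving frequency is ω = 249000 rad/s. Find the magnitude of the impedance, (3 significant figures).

X_L = ωL = 191 Ω
X_C = 1/(ωC) = 484 Ω
Net reactance X = X_L − X_C = -292 Ω
Z = 47.1 − j292 Ω
|Z| = √(47.1² + 292²) = 296 Ω

296 Ω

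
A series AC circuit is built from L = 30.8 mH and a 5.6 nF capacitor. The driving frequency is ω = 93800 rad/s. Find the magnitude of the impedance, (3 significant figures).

985 Ω

X_L = ωL = 2890 Ω
X_C = 1/(ωC) = 1900 Ω
Net reactance X = X_L − X_C = 985 Ω
Z = j985 Ω
|Z| = √(0² + 985²) = 985 Ω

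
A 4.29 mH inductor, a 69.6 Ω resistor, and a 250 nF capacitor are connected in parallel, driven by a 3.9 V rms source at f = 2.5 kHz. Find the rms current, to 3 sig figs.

70.4 mA

ω = 2πf = 15710 rad/s
X_L = ωL = 67.4 Ω
X_C = 1/(ωC) = 255 Ω
Parallel: admittances add. Y = 1/R + 1/(jωL) + jωC
Y = (0.0144 − j0.0109) S
|Y| = 0.0180 S → |Z| = 1/|Y| = 55.4 Ω, ∠Z = −∠Y = 37.2°
I = V/|Z| = 3.9/55.4 = 70.4 mA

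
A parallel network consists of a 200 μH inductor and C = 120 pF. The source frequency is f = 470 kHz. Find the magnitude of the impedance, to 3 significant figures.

747 Ω

ω = 2πf = 2.953e+06 rad/s
X_L = ωL = 591 Ω
X_C = 1/(ωC) = 2820 Ω
Parallel: admittances add. Y = 1/(jωL) + jωC
Y = (0 − j0.00134) S
|Y| = 0.00134 S → |Z| = 1/|Y| = 747 Ω, ∠Z = −∠Y = 90.0°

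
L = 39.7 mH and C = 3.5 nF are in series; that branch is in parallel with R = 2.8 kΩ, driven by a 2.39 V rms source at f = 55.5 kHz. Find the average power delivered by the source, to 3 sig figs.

2.04 mW

ω = 2πf = 348700 rad/s
X_L = ωL = 13800 Ω
X_C = 1/(ωC) = 819 Ω
Branch 1: Z₁ = R = 2800 Ω
Branch 2 (series LC): Z₂ = j(X_L − X_C) = j13000 Ω
Parallel: Z = Z₁Z₂/(Z₁+Z₂), |Z| = 2740 Ω, ∠Z = 12.1°
I = V/|Z| = 873 μA
P = VI cos φ = 2.39 × 0.000873 × cos(12.1°) = 2.04 mW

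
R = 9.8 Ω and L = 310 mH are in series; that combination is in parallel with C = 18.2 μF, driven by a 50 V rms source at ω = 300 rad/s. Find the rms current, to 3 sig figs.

X_L = ωL = 93.0 Ω
X_C = 1/(ωC) = 183 Ω
Branch 1 (R+jX_L): Z₁ = 9.80 + j93.0 Ω, |Z₁| = 93.5 Ω
Branch 2 (−jX_C): Z₂ = −j183 Ω
Parallel: Z = Z₁Z₂/(Z₁+Z₂), |Z| = 189 Ω, ∠Z = 77.8°
I = V/|Z| = 50/189 = 265 mA

265 mA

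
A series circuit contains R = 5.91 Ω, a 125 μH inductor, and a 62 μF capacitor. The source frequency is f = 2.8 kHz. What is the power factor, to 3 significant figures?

ω = 2πf = 17590 rad/s
X_L = ωL = 2.20 Ω
X_C = 1/(ωC) = 0.917 Ω
Net reactance X = X_L − X_C = 1.28 Ω
Z = 5.91 + j1.28 Ω
|Z| = √(5.91² + 1.28²) = 6.05 Ω
∠Z = arctan(1.28/5.91) = 12.2°
cos φ = cos(12.2°) = 0.977

0.977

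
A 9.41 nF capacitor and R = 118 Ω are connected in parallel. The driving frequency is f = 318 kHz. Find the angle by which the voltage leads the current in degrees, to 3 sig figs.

-65.7°

ω = 2πf = 1.998e+06 rad/s
X_C = 1/(ωC) = 53.2 Ω
Parallel: admittances add. Y = 1/R + jωC
Y = (0.00847 + j0.0188) S
|Y| = 0.0206 S → |Z| = 1/|Y| = 48.5 Ω, ∠Z = −∠Y = -65.7°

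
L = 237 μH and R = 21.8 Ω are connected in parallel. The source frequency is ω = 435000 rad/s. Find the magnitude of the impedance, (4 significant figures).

X_L = ωL = 103.1 Ω
Parallel: admittances add. Y = 1/R + 1/(jωL)
Y = (0.04587 − j0.009700) S
|Y| = 0.04689 S → |Z| = 1/|Y| = 21.33 Ω, ∠Z = −∠Y = 11.94°

21.33 Ω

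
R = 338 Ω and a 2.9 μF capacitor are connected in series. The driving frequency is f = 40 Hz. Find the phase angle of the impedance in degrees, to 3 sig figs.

-76.2°

ω = 2πf = 251.3 rad/s
X_C = 1/(ωC) = 1370 Ω
Z = 338 − j1370 Ω
|Z| = √(338² + 1370²) = 1410 Ω
∠Z = arctan(-1370/338) = -76.2°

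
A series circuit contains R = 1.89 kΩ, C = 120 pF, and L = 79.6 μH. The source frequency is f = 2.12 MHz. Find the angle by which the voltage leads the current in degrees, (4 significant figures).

ω = 2πf = 1.332e+07 rad/s
X_L = ωL = 1060 Ω
X_C = 1/(ωC) = 625.6 Ω
Net reactance X = X_L − X_C = 434.7 Ω
Z = 1890 + j434.7 Ω
|Z| = √(1890² + 434.7²) = 1939 Ω
∠Z = arctan(434.7/1890) = 12.95°

12.95°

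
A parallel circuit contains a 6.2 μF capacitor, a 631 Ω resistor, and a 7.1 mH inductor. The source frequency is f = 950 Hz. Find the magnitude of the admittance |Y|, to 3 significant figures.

13.5 mS

ω = 2πf = 5969 rad/s
X_L = ωL = 42.4 Ω
X_C = 1/(ωC) = 27.0 Ω
Parallel: admittances add. Y = 1/R + 1/(jωL) + jωC
Y = (0.00158 + j0.0134) S
|Y| = 0.0135 S → |Z| = 1/|Y| = 74.0 Ω, ∠Z = −∠Y = -83.3°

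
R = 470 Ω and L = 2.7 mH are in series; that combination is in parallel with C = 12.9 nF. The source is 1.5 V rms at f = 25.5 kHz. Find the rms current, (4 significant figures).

2.295 mA

ω = 2πf = 160200 rad/s
X_L = ωL = 432.6 Ω
X_C = 1/(ωC) = 483.8 Ω
Branch 1 (R+jX_L): Z₁ = 470.0 + j432.6 Ω, |Z₁| = 638.8 Ω
Branch 2 (−jX_C): Z₂ = −j483.8 Ω
Parallel: Z = Z₁Z₂/(Z₁+Z₂), |Z| = 653.7 Ω, ∠Z = -41.15°
I = V/|Z| = 1.5/653.7 = 2.295 mA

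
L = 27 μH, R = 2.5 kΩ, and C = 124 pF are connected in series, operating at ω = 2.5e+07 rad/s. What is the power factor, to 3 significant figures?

0.990

X_L = ωL = 675 Ω
X_C = 1/(ωC) = 323 Ω
Net reactance X = X_L − X_C = 352 Ω
Z = 2500 + j352 Ω
|Z| = √(2500² + 352²) = 2520 Ω
∠Z = arctan(352/2500) = 8.02°
cos φ = cos(8.02°) = 0.990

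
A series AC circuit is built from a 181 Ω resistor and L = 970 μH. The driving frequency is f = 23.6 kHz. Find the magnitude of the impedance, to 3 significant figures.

ω = 2πf = 148300 rad/s
X_L = ωL = 144 Ω
Z = 181 + j144 Ω
|Z| = √(181² + 144²) = 231 Ω

231 Ω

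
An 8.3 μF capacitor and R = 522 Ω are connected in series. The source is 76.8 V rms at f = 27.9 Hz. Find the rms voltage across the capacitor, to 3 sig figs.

ω = 2πf = 175.3 rad/s
X_C = 1/(ωC) = 687 Ω
Z = 522 − j687 Ω
|Z| = √(522² + 687²) = 863 Ω
I = V/|Z| = 89.0 mA
V_C = I·|Z_C| = 0.0890 × 687 = 61.2 V

61.2 V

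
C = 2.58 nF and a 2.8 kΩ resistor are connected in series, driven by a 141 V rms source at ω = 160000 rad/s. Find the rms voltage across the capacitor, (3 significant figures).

X_C = 1/(ωC) = 2420 Ω
Z = 2800 − j2420 Ω
|Z| = √(2800² + 2420²) = 3700 Ω
I = V/|Z| = 38.1 mA
V_C = I·|Z_C| = 0.0381 × 2420 = 92.3 V

92.3 V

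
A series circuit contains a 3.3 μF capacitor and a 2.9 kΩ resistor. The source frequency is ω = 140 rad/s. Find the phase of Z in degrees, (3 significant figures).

X_C = 1/(ωC) = 2160 Ω
Z = 2900 − j2160 Ω
|Z| = √(2900² + 2160²) = 3620 Ω
∠Z = arctan(-2160/2900) = -36.7°

-36.7°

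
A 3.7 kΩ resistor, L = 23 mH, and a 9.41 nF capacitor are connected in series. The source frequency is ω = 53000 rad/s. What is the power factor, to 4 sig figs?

0.9782

X_L = ωL = 1219 Ω
X_C = 1/(ωC) = 2005 Ω
Net reactance X = X_L − X_C = -786.1 Ω
Z = 3700 − j786.1 Ω
|Z| = √(3700² + 786.1²) = 3783 Ω
∠Z = arctan(-786.1/3700) = -11.99°
cos φ = cos(-11.99°) = 0.9782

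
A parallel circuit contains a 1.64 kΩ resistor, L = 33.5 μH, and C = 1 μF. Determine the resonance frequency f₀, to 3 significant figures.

ω₀ = 1/√(LC) = 1/√(3.35e-05 × 1e-06) = 172800 rad/s
f₀ = ω₀/(2π) = 27.5 kHz

27.5 kHz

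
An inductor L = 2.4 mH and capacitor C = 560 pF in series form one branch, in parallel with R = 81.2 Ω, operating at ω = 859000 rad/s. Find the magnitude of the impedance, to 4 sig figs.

X_L = ωL = 2062 Ω
X_C = 1/(ωC) = 2079 Ω
Branch 1: Z₁ = R = 81.20 Ω
Branch 2 (series LC): Z₂ = j(X_L − X_C) = −j17.23 Ω
Parallel: Z = Z₁Z₂/(Z₁+Z₂), |Z| = 16.85 Ω, ∠Z = -78.02°

16.85 Ω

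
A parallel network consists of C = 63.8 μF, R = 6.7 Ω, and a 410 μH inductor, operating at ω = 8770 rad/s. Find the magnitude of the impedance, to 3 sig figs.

X_L = ωL = 3.60 Ω
X_C = 1/(ωC) = 1.79 Ω
Parallel: admittances add. Y = 1/R + 1/(jωL) + jωC
Y = (0.149 + j0.281) S
|Y| = 0.319 S → |Z| = 1/|Y| = 3.14 Ω, ∠Z = −∠Y = -62.1°

3.14 Ω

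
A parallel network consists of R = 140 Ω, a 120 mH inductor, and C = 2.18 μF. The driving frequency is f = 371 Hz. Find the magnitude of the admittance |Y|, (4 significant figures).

ω = 2πf = 2331 rad/s
X_L = ωL = 279.7 Ω
X_C = 1/(ωC) = 196.8 Ω
Parallel: admittances add. Y = 1/R + 1/(jωL) + jωC
Y = (0.007143 + j0.001507) S
|Y| = 0.007300 S → |Z| = 1/|Y| = 137.0 Ω, ∠Z = −∠Y = -11.91°

7.300 mS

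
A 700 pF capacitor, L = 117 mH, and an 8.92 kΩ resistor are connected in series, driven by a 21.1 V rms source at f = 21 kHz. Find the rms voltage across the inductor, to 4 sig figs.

32.44 V

ω = 2πf = 131900 rad/s
X_L = ωL = 15440 Ω
X_C = 1/(ωC) = 10830 Ω
Net reactance X = X_L − X_C = 4611 Ω
Z = 8920 + j4611 Ω
|Z| = √(8920² + 4611²) = 10040 Ω
I = V/|Z| = 2.101 mA
V_L = I·|Z_L| = 0.002101 × 15440 = 32.44 V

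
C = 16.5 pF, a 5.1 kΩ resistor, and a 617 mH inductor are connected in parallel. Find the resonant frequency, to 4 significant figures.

ω₀ = 1/√(LC) = 1/√(0.617 × 1.65e-11) = 313400 rad/s
f₀ = ω₀/(2π) = 49.88 kHz

49.88 kHz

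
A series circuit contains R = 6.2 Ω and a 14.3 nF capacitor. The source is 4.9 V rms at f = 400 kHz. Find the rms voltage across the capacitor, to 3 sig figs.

ω = 2πf = 2.513e+06 rad/s
X_C = 1/(ωC) = 27.8 Ω
Z = 6.20 − j27.8 Ω
|Z| = √(6.20² + 27.8²) = 28.5 Ω
I = V/|Z| = 172 mA
V_C = I·|Z_C| = 0.172 × 27.8 = 4.78 V

4.78 V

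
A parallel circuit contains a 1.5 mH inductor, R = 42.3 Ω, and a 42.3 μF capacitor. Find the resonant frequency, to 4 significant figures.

631.8 Hz

ω₀ = 1/√(LC) = 1/√(0.0015 × 4.23e-05) = 3970 rad/s
f₀ = ω₀/(2π) = 631.8 Hz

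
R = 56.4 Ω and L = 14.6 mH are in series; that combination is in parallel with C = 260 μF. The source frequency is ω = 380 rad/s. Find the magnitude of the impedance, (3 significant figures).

10.1 Ω

X_L = ωL = 5.55 Ω
X_C = 1/(ωC) = 10.1 Ω
Branch 1 (R+jX_L): Z₁ = 56.4 + j5.55 Ω, |Z₁| = 56.7 Ω
Branch 2 (−jX_C): Z₂ = −j10.1 Ω
Parallel: Z = Z₁Z₂/(Z₁+Z₂), |Z| = 10.1 Ω, ∠Z = -79.7°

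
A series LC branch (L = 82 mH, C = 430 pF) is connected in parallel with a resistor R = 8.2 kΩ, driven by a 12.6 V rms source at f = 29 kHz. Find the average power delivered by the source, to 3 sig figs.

19.4 mW

ω = 2πf = 182200 rad/s
X_L = ωL = 14900 Ω
X_C = 1/(ωC) = 12800 Ω
Branch 1: Z₁ = R = 8200 Ω
Branch 2 (series LC): Z₂ = j(X_L − X_C) = j2180 Ω
Parallel: Z = Z₁Z₂/(Z₁+Z₂), |Z| = 2110 Ω, ∠Z = 75.1°
I = V/|Z| = 5.98 mA
P = VI cos φ = 12.6 × 0.00598 × cos(75.1°) = 19.4 mW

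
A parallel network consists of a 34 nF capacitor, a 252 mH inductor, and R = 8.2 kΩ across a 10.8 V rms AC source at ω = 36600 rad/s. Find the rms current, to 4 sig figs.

12.34 mA

X_L = ωL = 9223 Ω
X_C = 1/(ωC) = 803.6 Ω
Parallel: admittances add. Y = 1/R + 1/(jωL) + jωC
Y = (0.0001220 + j0.001136) S
|Y| = 0.001143 S → |Z| = 1/|Y| = 875.3 Ω, ∠Z = −∠Y = -83.87°
I = V/|Z| = 10.8/875.3 = 12.34 mA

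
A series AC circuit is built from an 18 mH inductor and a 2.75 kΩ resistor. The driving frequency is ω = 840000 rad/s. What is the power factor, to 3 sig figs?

0.179

X_L = ωL = 15100 Ω
Z = 2750 + j15100 Ω
|Z| = √(2750² + 15100²) = 15400 Ω
∠Z = arctan(15100/2750) = 79.7°
cos φ = cos(79.7°) = 0.179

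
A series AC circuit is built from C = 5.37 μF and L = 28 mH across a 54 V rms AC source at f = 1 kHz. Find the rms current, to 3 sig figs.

ω = 2πf = 6283 rad/s
X_L = ωL = 176 Ω
X_C = 1/(ωC) = 29.6 Ω
Net reactance X = X_L − X_C = 146 Ω
Z = j146 Ω
|Z| = √(0² + 146²) = 146 Ω
I = V/|Z| = 54/146 = 369 mA

369 mA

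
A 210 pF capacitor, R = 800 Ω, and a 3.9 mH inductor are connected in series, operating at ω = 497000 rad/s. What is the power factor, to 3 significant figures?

0.104

X_L = ωL = 1940 Ω
X_C = 1/(ωC) = 9580 Ω
Net reactance X = X_L − X_C = -7640 Ω
Z = 800 − j7640 Ω
|Z| = √(800² + 7640²) = 7680 Ω
∠Z = arctan(-7640/800) = -84.0°
cos φ = cos(-84.0°) = 0.104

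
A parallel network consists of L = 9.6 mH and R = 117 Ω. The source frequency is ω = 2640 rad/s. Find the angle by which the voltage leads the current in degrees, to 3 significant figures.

X_L = ωL = 25.3 Ω
Parallel: admittances add. Y = 1/R + 1/(jωL)
Y = (0.00855 − j0.0395) S
|Y| = 0.0404 S → |Z| = 1/|Y| = 24.8 Ω, ∠Z = −∠Y = 77.8°

77.8°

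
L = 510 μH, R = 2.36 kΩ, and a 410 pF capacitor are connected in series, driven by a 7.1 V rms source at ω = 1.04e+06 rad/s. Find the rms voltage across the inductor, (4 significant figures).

1.265 V

X_L = ωL = 530.4 Ω
X_C = 1/(ωC) = 2345 Ω
Net reactance X = X_L − X_C = -1815 Ω
Z = 2360 − j1815 Ω
|Z| = √(2360² + 1815²) = 2977 Ω
I = V/|Z| = 2.385 mA
V_L = I·|Z_L| = 0.002385 × 530.4 = 1.265 V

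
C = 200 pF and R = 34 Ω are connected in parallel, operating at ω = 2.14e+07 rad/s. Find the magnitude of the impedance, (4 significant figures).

X_C = 1/(ωC) = 233.6 Ω
Parallel: admittances add. Y = 1/R + jωC
Y = (0.02941 + j0.004280) S
|Y| = 0.02972 S → |Z| = 1/|Y| = 33.65 Ω, ∠Z = −∠Y = -8.280°

33.65 Ω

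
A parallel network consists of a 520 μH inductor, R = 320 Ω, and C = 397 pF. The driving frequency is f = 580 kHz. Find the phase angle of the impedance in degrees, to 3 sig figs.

-16.4°

ω = 2πf = 3.644e+06 rad/s
X_L = ωL = 1900 Ω
X_C = 1/(ωC) = 691 Ω
Parallel: admittances add. Y = 1/R + 1/(jωL) + jωC
Y = (0.00313 + j0.000919) S
|Y| = 0.00326 S → |Z| = 1/|Y| = 307 Ω, ∠Z = −∠Y = -16.4°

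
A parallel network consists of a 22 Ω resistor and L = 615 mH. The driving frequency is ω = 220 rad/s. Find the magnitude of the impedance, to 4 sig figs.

X_L = ωL = 135.3 Ω
Parallel: admittances add. Y = 1/R + 1/(jωL)
Y = (0.04545 − j0.007391) S
|Y| = 0.04605 S → |Z| = 1/|Y| = 21.71 Ω, ∠Z = −∠Y = 9.236°

21.71 Ω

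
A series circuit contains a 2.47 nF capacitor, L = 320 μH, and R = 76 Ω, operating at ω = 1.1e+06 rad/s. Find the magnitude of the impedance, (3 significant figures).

77.7 Ω

X_L = ωL = 352 Ω
X_C = 1/(ωC) = 368 Ω
Net reactance X = X_L − X_C = -16.1 Ω
Z = 76.0 − j16.1 Ω
|Z| = √(76.0² + 16.1²) = 77.7 Ω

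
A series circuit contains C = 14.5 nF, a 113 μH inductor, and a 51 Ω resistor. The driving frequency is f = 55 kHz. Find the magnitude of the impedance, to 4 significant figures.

168.4 Ω

ω = 2πf = 345600 rad/s
X_L = ωL = 39.05 Ω
X_C = 1/(ωC) = 199.6 Ω
Net reactance X = X_L − X_C = -160.5 Ω
Z = 51.00 − j160.5 Ω
|Z| = √(51.00² + 160.5²) = 168.4 Ω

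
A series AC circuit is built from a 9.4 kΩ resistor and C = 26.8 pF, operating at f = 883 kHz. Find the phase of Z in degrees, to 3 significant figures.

-35.6°

ω = 2πf = 5.548e+06 rad/s
X_C = 1/(ωC) = 6730 Ω
Z = 9400 − j6730 Ω
|Z| = √(9400² + 6730²) = 11600 Ω
∠Z = arctan(-6730/9400) = -35.6°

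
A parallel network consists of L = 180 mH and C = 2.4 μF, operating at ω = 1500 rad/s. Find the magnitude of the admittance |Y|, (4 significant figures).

103.7 μS

X_L = ωL = 270.0 Ω
X_C = 1/(ωC) = 277.8 Ω
Parallel: admittances add. Y = 1/(jωL) + jωC
Y = (0 − j0.0001037) S
|Y| = 0.0001037 S → |Z| = 1/|Y| = 9643 Ω, ∠Z = −∠Y = 90.00°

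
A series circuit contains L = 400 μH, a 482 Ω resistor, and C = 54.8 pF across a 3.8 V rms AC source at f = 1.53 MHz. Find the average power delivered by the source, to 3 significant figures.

1.73 mW

ω = 2πf = 9.613e+06 rad/s
X_L = ωL = 3850 Ω
X_C = 1/(ωC) = 1900 Ω
Net reactance X = X_L − X_C = 1950 Ω
Z = 482 + j1950 Ω
|Z| = √(482² + 1950²) = 2010 Ω
∠Z = arctan(1950/482) = 76.1°
I = V/|Z| = 1.89 mA
P = VI cos φ = 3.8 × 0.00189 × cos(76.1°) = 1.73 mW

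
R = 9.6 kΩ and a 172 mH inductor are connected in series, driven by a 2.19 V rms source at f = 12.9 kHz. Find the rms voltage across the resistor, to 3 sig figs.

1.24 V

ω = 2πf = 81050 rad/s
X_L = ωL = 13900 Ω
Z = 9600 + j13900 Ω
|Z| = √(9600² + 13900²) = 16900 Ω
I = V/|Z| = 129 μA
V_R = I·|Z_R| = 0.000129 × 9600 = 1.24 V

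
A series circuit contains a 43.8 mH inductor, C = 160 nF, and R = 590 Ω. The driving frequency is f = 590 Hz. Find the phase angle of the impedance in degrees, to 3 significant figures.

-68.8°

ω = 2πf = 3707 rad/s
X_L = ωL = 162 Ω
X_C = 1/(ωC) = 1690 Ω
Net reactance X = X_L − X_C = -1520 Ω
Z = 590 − j1520 Ω
|Z| = √(590² + 1520²) = 1630 Ω
∠Z = arctan(-1520/590) = -68.8°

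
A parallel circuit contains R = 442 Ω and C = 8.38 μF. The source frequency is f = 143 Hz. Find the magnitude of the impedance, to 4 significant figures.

127.2 Ω

ω = 2πf = 898.5 rad/s
X_C = 1/(ωC) = 132.8 Ω
Parallel: admittances add. Y = 1/R + jωC
Y = (0.002262 + j0.007529) S
|Y| = 0.007862 S → |Z| = 1/|Y| = 127.2 Ω, ∠Z = −∠Y = -73.28°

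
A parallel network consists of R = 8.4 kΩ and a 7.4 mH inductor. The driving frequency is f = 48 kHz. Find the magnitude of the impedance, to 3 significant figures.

ω = 2πf = 301600 rad/s
X_L = ωL = 2230 Ω
Parallel: admittances add. Y = 1/R + 1/(jωL)
Y = (0.000119 − j0.000448) S
|Y| = 0.000464 S → |Z| = 1/|Y| = 2160 Ω, ∠Z = −∠Y = 75.1°

2160 Ω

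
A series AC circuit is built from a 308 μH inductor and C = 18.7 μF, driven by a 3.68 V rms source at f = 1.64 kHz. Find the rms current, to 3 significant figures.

ω = 2πf = 10300 rad/s
X_L = ωL = 3.17 Ω
X_C = 1/(ωC) = 5.19 Ω
Net reactance X = X_L − X_C = -2.02 Ω
Z = − j2.02 Ω
|Z| = √(0² + 2.02²) = 2.02 Ω
I = V/|Z| = 3.68/2.02 = 1.83 A

1.83 A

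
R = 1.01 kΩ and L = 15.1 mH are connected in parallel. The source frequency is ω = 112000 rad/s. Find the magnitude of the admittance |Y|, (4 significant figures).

X_L = ωL = 1691 Ω
Parallel: admittances add. Y = 1/R + 1/(jωL)
Y = (0.0009901 − j0.0005913) S
|Y| = 0.001153 S → |Z| = 1/|Y| = 867.1 Ω, ∠Z = −∠Y = 30.85°

1.153 mS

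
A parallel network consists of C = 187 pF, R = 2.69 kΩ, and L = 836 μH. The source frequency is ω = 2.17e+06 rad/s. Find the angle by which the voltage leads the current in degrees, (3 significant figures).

X_L = ωL = 1810 Ω
X_C = 1/(ωC) = 2460 Ω
Parallel: admittances add. Y = 1/R + 1/(jωL) + jωC
Y = (0.000372 − j0.000145) S
|Y| = 0.000399 S → |Z| = 1/|Y| = 2510 Ω, ∠Z = −∠Y = 21.4°

21.4°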